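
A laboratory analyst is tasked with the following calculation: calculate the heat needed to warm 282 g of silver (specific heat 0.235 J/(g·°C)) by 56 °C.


q = mcΔT = 282 × 0.235 × 56
= 3711.12 J

3711.12 J


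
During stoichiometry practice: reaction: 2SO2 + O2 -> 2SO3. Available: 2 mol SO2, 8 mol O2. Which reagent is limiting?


Mole ratio available / coefficient:
  SO2: 2/2 = 1.000
  O2: 8/1 = 8.000
Smaller ratio is limiting.

SO2


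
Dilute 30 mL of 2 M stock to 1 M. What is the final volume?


C1V1 = C2V2
2 × 30 = 1 × V2
V2 = 60/1 = 60.0 mL

60.0 mL


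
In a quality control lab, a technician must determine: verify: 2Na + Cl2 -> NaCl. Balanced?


Equation: 2Na + Cl2 -> NaCl
Check atoms: Cl: 2≠1, Na: 2≠1
Not balanced

No, not balanced


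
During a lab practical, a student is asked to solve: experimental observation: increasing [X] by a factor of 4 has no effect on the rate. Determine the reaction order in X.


rate ∝ [X]^n
rate ∝ [X]^0
Order in X: 0

0


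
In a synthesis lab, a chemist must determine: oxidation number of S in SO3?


x + 3(-2) = 0, so x = +6
Oxidation number: +6

+6


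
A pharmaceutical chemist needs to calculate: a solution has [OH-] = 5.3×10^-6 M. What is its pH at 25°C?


pOH = -log10([OH-]) = -log10(5.3×10^-6)
= 6 - log10(5.3) = 5.28
pH = 14 - pOH = 14 - 5.28 = 8.72

8.72


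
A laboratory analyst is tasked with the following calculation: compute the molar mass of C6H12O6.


M(C6H12O6) = 6×12.01 + 12×1.008 + 6×16.0
= 72.06 + 12.1 + 96.0
= 180.16 g/mol

180.16 g/mol


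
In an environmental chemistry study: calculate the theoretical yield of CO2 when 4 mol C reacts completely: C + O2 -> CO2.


Mole ratio CO2:C = 1:1
n(CO2) = 4 × 1/1 = 4.000 mol
mass = 4.000 × 44.01 = 176.04 g

176.04 g


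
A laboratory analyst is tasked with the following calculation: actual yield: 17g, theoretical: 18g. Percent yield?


% yield = actual/theoretical × 100
= 17/18 × 100
= 94.44%

94.44%


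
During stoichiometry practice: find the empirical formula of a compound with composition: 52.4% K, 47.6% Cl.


Assume 100 g sample. Moles of each element:
  K: 52.4/39.1 = 1.34 mol
  Cl: 47.6/35.45 = 1.343 mol
Divide by smallest (1.34):
  K: 1.34/1.34 = 1.0
  Cl: 1.343/1.34 = 1.0
Empirical formula: KCl

KCl


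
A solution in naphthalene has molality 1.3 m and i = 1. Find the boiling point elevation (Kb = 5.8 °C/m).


ΔTb = Kb × m × i
= 5.8 × 1.3 × 1
= 7.54 °C

7.54 °C


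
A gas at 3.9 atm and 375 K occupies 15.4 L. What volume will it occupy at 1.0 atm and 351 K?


P1V1/T1 = P2V2/T2
V2 = P1V1T2/(T1P2)
= 3.9×15.4×351/(375×1.0)
= 56.216 L

56.216 L


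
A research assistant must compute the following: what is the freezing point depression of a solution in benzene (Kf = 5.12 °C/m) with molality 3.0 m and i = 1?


ΔTf = Kf × m × i
= 5.12 × 3.0 × 1
= 15.36 °C

15.36 °C


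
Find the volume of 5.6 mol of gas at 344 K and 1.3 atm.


PV = nRT  (R = 0.08206 L·atm/(mol·K))
V = nRT/P = 5.6×0.08206×344/1.3
= 121.6 L

121.6 L


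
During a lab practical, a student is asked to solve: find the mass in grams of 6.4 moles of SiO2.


M(SiO2) = 60.09 g/mol
mass = n × M = 6.4 × 60.09 = 384.58 g

384.58 g


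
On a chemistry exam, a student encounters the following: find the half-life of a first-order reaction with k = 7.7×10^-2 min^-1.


t½ = ln2/k = 0.693147/(7.7×10^-2 min^-1)
= 9.002 min

9.002 min


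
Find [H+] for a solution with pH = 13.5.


[H+] = 10^(-pH) = 10^(-13.5)
= 3.16×10^-14 M

3.16×10^-14 M


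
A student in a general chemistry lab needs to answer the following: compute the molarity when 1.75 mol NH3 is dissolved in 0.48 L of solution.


M = n/V = 1.75/0.48 = 3.646 mol/L

3.646 M


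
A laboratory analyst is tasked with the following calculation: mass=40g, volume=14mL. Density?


ρ = mass/volume
= 40/14
= 2.857 g/mL

2.857 g/mL


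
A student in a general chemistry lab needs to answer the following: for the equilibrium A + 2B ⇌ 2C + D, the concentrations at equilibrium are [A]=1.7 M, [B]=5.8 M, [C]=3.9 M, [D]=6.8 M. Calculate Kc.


Kc = [C]^2[D]/([A][B]^2)
= (3.9^2 × 6.8^1)/(1.7^1 × 5.8^2)
= 103.428/57.188
= 1.809

1.809


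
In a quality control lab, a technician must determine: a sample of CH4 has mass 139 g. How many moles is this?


M(CH4) = 16.04 g/mol
n = mass/M = 139/16.04 = 8.6658 mol

8.6658 mol


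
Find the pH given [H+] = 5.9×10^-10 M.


pH = -log10([H+]) = -log10(5.9×10^-10)
= 10 - log10(5.9)
= 10 - 0.77
= 9.23

9.23


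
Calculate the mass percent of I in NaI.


M(NaI) = 1×22.99 + 1×126.9 = 149.89 g/mol
Mass of I = 1 × 126.9 = 126.90 g/mol
% I = 126.90/149.89 × 100 = 84.66%

84.66%


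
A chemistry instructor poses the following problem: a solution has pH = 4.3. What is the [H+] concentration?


[H+] = 10^(-pH) = 10^(-4.3)
= 5.01×10^-5 M

5.01×10^-5 M


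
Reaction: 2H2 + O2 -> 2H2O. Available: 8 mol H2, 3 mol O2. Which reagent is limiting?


Mole ratio available / coefficient:
  H2: 8/2 = 4.000
  O2: 3/1 = 3.000
Smaller ratio is limiting.

O2


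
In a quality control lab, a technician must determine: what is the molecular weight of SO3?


M(SO3) = 1×32.07 + 3×16.0
= 32.07 + 48.0
= 80.07 g/mol

80.07 g/mol


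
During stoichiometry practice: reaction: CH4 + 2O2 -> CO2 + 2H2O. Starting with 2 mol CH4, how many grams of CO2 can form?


Mole ratio CO2:CH4 = 1:1
n(CO2) = 2 × 1/1 = 2.000 mol
mass = 2.000 × 44.01 = 88.02 g

88.02 g


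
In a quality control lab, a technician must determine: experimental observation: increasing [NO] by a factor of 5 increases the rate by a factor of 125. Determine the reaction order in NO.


rate ∝ [NO]^n
5^n = 125 → n = 3
Order in NO: 3

3


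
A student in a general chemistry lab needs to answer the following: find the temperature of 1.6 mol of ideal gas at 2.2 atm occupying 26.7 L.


PV = nRT  (R = 0.08206 L·atm/(mol·K))
T = PV/(nR) = 2.2×26.7/(1.6×0.08206)
= 58.74/0.131296
= 447.39 K

447.39 K


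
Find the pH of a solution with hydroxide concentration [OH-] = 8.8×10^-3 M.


pOH = -log10([OH-]) = -log10(8.8×10^-3)
= 3 - log10(8.8) = 2.06
pH = 14 - pOH = 14 - 2.06 = 11.94

11.94


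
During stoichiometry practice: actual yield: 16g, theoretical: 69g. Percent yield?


% yield = actual/theoretical × 100
= 16/69 × 100
= 23.19%

23.19%


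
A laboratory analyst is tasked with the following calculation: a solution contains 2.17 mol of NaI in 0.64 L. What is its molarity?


M = n/V = 2.17/0.64 = 3.391 mol/L

3.391 M


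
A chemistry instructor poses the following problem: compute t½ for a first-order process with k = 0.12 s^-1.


t½ = ln2/k = 0.693147/(0.12 s^-1)
= 5.776 s

5.776 s


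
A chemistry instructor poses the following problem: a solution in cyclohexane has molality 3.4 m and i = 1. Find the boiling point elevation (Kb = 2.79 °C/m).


ΔTb = Kb × m × i
= 2.79 × 3.4 × 1
= 9.486 °C

9.486 °C


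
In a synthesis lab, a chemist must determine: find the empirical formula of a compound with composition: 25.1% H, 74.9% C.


Assume 100 g sample. Moles of each element:
  H: 25.1/1.008 = 24.901 mol
  C: 74.9/12.01 = 6.236 mol
Divide by smallest (6.236):
  H: 24.901/6.236 = 3.99
  C: 6.236/6.236 = 1.0
Empirical formula: CH4

CH4


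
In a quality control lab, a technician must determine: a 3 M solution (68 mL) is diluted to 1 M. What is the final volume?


C1V1 = C2V2
3 × 68 = 1 × V2
V2 = 204/1 = 204.0 mL

204.0 mL


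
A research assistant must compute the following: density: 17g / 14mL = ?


ρ = mass/volume
= 17/14
= 1.214 g/mL

1.214 g/mL


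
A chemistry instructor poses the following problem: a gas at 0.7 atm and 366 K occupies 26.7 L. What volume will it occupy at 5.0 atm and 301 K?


P1V1/T1 = P2V2/T2
V2 = P1V1T2/(T1P2)
= 0.7×26.7×301/(366×5.0)
= 3.074 L

3.074 L


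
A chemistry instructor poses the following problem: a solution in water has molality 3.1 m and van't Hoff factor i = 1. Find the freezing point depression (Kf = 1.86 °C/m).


ΔTf = Kf × m × i
= 1.86 × 3.1 × 1
= 5.766 °C

5.766 °C


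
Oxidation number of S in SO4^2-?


x + 4(-2) = -2, so x = +6
Oxidation number: +6

+6


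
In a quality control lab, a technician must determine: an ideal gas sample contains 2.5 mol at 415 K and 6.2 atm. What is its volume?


PV = nRT  (R = 0.08206 L·atm/(mol·K))
V = nRT/P = 2.5×0.08206×415/6.2
= 13.732 L

13.732 L


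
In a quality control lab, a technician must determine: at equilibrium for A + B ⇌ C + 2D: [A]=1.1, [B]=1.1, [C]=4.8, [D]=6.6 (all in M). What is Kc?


Kc = [C][D]^2/([A][B])
= (4.8^1 × 6.6^2)/(1.1^1 × 1.1^1)
= 209.088/1.21
= 172.8

172.8


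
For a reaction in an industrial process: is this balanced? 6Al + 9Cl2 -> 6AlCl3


Equation: 6Al + 9Cl2 -> 6AlCl3
Check atoms: Al: 6=6, Cl: 18=18
Balanced

Yes, balanced


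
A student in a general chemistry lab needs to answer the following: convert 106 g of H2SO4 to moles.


M(H2SO4) = 98.09 g/mol
n = mass/M = 106/98.09 = 1.0806 mol

1.0806 mol


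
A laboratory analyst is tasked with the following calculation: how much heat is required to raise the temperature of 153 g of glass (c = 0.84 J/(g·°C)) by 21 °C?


q = mcΔT = 153 × 0.84 × 21
= 2698.92 J

2698.92 J


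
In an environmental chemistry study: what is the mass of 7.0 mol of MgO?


M(MgO) = 40.31 g/mol
mass = n × M = 7.0 × 40.31 = 282.17 g

282.17 g


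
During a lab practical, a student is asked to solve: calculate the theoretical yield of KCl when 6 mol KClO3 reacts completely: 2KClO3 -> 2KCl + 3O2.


Mole ratio KCl:KClO3 = 2:2
n(KCl) = 6 × 2/2 = 6.000 mol
mass = 6.000 × 74.55 = 447.3 g

447.3 g


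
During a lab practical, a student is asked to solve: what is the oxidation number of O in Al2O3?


O is usually -2
Oxidation number: -2

-2


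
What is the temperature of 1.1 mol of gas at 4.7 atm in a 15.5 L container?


PV = nRT  (R = 0.08206 L·atm/(mol·K))
T = PV/(nR) = 4.7×15.5/(1.1×0.08206)
= 72.85/0.090266
= 807.06 K

807.06 K


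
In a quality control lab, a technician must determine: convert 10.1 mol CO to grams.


M(CO) = 28.01 g/mol
mass = n × M = 10.1 × 28.01 = 282.90 g

282.90 g


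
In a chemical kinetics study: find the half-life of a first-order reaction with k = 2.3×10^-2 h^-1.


t½ = ln2/k = 0.693147/(2.3×10^-2 h^-1)
= 30.14 h

30.14 h


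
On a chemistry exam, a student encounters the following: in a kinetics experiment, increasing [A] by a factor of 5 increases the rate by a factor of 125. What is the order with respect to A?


rate ∝ [A]^n
5^n = 125 → n = 3
Order in A: 3

3


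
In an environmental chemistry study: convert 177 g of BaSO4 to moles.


M(BaSO4) = 233.4 g/mol
n = mass/M = 177/233.4 = 0.7584 mol

0.7584 mol


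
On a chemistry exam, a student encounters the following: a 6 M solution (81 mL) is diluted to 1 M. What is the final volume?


C1V1 = C2V2
6 × 81 = 1 × V2
V2 = 486/1 = 486.0 mL

486.0 mL


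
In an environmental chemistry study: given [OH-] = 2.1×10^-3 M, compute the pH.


pOH = -log10([OH-]) = -log10(2.1×10^-3)
= 3 - log10(2.1) = 2.68
pH = 14 - pOH = 14 - 2.68 = 11.32

11.32


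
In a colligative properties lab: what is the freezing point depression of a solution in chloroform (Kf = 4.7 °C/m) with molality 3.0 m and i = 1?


ΔTf = Kf × m × i
= 4.7 × 3.0 × 1
= 14.1 °C

14.1 °C


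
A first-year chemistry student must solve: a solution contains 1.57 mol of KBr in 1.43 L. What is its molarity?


M = n/V = 1.57/1.43 = 1.098 mol/L

1.098 M


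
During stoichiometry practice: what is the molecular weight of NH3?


M(NH3) = 1×14.01 + 3×1.008
= 14.01 + 3.02
= 17.03 g/mol

17.03 g/mol


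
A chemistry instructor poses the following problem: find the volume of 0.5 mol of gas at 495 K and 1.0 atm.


PV = nRT  (R = 0.08206 L·atm/(mol·K))
V = nRT/P = 0.5×0.08206×495/1.0
= 20.31 L

20.31 L


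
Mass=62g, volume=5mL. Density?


ρ = mass/volume
= 62/5
= 12.4 g/mL

12.4 g/mL


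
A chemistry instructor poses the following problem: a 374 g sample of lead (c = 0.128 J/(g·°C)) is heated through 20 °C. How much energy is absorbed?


q = mcΔT = 374 × 0.128 × 20
= 957.44 J

957.44 J


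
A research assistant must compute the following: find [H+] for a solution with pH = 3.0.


[H+] = 10^(-pH) = 10^(-3.0)
= 1.0×10^-3 M

1.0×10^-3 M


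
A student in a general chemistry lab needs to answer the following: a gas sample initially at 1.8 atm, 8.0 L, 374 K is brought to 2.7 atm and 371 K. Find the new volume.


P1V1/T1 = P2V2/T2
V2 = P1V1T2/(T1P2)
= 1.8×8.0×371/(374×2.7)
= 5.291 L

5.291 L


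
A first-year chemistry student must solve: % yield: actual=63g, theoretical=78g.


% yield = actual/theoretical × 100
= 63/78 × 100
= 80.77%

80.77%


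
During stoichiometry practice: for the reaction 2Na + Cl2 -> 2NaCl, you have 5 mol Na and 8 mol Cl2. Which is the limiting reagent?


Mole ratio available / coefficient:
  Na: 5/2 = 2.500
  Cl2: 8/1 = 8.000
Smaller ratio is limiting.

Na


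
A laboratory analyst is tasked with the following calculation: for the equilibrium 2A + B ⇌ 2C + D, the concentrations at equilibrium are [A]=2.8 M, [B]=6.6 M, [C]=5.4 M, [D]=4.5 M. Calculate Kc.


Kc = [C]^2[D]/([A]^2[B])
= (5.4^2 × 4.5^1)/(2.8^2 × 6.6^1)
= 131.22/51.744
= 2.536

2.536


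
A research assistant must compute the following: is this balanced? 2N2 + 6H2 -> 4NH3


Equation: 2N2 + 6H2 -> 4NH3
Check atoms: H: 12=12, N: 4=4
Balanced

Yes, balanced


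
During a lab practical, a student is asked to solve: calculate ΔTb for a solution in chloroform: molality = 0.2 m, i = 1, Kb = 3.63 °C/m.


ΔTb = Kb × m × i
= 3.63 × 0.2 × 1
= 0.726 °C

0.726 °C


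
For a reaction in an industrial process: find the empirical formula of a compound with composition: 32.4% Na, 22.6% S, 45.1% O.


Assume 100 g sample. Moles of each element:
  Na: 32.4/22.99 = 1.409 mol
  S: 22.6/32.07 = 0.705 mol
  O: 45.1/16.0 = 2.819 mol
Divide by smallest (0.705):
  Na: 1.409/0.705 = 2.0
  S: 0.705/0.705 = 1.0
  O: 2.819/0.705 = 4.0
Empirical formula: Na2SO4

Na2SO4


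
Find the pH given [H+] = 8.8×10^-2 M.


pH = -log10([H+]) = -log10(8.8×10^-2)
= 2 - log10(8.8)
= 2 - 0.94
= 1.06

1.06


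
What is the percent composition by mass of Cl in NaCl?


M(NaCl) = 1×22.99 + 1×35.45 = 58.44 g/mol
Mass of Cl = 1 × 35.45 = 35.45 g/mol
% Cl = 35.45/58.44 × 100 = 60.66%

60.66%


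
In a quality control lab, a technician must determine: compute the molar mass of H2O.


M(H2O) = 2×1.008 + 1×16.0
= 2.02 + 16.0
= 18.02 g/mol

18.02 g/mol


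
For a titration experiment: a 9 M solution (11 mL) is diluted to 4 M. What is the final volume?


C1V1 = C2V2
9 × 11 = 4 × V2
V2 = 99/4 = 24.75 mL

24.75 mL


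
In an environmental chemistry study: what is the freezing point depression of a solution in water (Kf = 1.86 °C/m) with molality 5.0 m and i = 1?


ΔTf = Kf × m × i
= 1.86 × 5.0 × 1
= 9.3 °C

9.3 °C


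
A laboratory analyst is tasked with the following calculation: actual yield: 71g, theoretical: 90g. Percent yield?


% yield = actual/theoretical × 100
= 71/90 × 100
= 78.89%

78.89%


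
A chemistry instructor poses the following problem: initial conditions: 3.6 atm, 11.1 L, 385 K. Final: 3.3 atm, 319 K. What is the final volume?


P1V1/T1 = P2V2/T2
V2 = P1V1T2/(T1P2)
= 3.6×11.1×319/(385×3.3)
= 10.033 L

10.033 L


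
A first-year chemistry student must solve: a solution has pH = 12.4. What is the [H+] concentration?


[H+] = 10^(-pH) = 10^(-12.4)
= 3.98×10^-13 M

3.98×10^-13 M


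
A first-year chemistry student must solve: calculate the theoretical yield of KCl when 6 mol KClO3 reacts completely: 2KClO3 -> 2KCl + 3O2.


Mole ratio KCl:KClO3 = 2:2
n(KCl) = 6 × 2/2 = 6.000 mol
mass = 6.000 × 74.55 = 447.3 g

447.3 g


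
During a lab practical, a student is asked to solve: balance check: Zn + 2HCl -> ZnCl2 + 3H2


Equation: Zn + 2HCl -> ZnCl2 + 3H2
Check atoms: Cl: 2=2, H: 2≠6, Zn: 1=1
Not balanced

No, not balanced


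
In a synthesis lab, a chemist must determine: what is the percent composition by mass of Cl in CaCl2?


M(CaCl2) = 1×40.08 + 2×35.45 = 110.98 g/mol
Mass of Cl = 2 × 35.45 = 70.90 g/mol
% Cl = 70.90/110.98 × 100 = 63.89%

63.89%


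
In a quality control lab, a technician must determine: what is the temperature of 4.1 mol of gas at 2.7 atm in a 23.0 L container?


PV = nRT  (R = 0.08206 L·atm/(mol·K))
T = PV/(nR) = 2.7×23.0/(4.1×0.08206)
= 62.10/0.336446
= 184.58 K

184.58 K


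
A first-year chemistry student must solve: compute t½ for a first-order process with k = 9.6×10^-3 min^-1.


t½ = ln2/k = 0.693147/(9.6×10^-3 min^-1)
= 72.20 min

72.20 min


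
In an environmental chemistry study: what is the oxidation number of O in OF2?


F is always -1; 2(-1) + x = 0, so O = +2
Oxidation number: +2

+2


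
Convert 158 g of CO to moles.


M(CO) = 28.01 g/mol
n = mass/M = 158/28.01 = 5.6408 mol

5.6408 mol


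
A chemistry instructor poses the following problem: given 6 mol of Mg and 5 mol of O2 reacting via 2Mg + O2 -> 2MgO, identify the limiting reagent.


Mole ratio available / coefficient:
  Mg: 6/2 = 3.000
  O2: 5/1 = 5.000
Smaller ratio is limiting.

Mg


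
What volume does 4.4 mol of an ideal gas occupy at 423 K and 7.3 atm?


PV = nRT  (R = 0.08206 L·atm/(mol·K))
V = nRT/P = 4.4×0.08206×423/7.3
= 20.922 L

20.922 L


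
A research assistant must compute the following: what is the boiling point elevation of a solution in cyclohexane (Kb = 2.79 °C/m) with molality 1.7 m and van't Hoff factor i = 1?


ΔTb = Kb × m × i
= 2.79 × 1.7 × 1
= 4.743 °C

4.743 °C


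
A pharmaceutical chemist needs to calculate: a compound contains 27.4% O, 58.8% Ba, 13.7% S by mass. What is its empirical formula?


Assume 100 g sample. Moles of each element:
  O: 27.4/16.0 = 1.712 mol
  Ba: 58.8/137.33 = 0.428 mol
  S: 13.7/32.07 = 0.427 mol
Divide by smallest (0.427):
  O: 1.712/0.427 = 4.01
  Ba: 0.428/0.427 = 1.0
  S: 0.427/0.427 = 1.0
Empirical formula: BaSO4

BaSO4


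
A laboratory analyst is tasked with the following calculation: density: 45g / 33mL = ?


ρ = mass/volume
= 45/33
= 1.364 g/mL

1.364 g/mL


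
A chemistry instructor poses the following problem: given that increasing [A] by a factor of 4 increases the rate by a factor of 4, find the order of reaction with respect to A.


rate ∝ [A]^n
4^n = 4 → n = 1
Order in A: 1

1


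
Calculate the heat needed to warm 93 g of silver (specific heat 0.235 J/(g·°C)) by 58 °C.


q = mcΔT = 93 × 0.235 × 58
= 1267.59 J

1267.59 J


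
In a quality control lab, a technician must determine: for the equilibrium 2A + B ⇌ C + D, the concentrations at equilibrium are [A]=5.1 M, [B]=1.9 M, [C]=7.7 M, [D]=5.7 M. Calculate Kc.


Kc = [C][D]/([A]^2[B])
= (7.7^1 × 5.7^1)/(5.1^2 × 1.9^1)
= 43.89/49.419
= 0.8881

0.8881


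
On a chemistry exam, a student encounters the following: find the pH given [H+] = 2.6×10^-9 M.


pH = -log10([H+]) = -log10(2.6×10^-9)
= 9 - log10(2.6)
= 9 - 0.41
= 8.59

8.59


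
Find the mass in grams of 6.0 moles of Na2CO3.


M(Na2CO3) = 105.99 g/mol
mass = n × M = 6.0 × 105.99 = 635.94 g

635.94 g


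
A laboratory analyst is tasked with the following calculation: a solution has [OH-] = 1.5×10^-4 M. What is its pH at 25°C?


pOH = -log10([OH-]) = -log10(1.5×10^-4)
= 4 - log10(1.5) = 3.82
pH = 14 - pOH = 14 - 3.82 = 10.18

10.18


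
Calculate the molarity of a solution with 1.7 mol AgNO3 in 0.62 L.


M = n/V = 1.7/0.62 = 2.742 mol/L

2.742 M


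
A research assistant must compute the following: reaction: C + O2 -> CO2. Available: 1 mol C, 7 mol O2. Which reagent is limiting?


Mole ratio available / coefficient:
  C: 1/1 = 1.000
  O2: 7/1 = 7.000
Smaller ratio is limiting.

C


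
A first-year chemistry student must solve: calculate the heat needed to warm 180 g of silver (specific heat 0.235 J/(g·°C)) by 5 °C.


q = mcΔT = 180 × 0.235 × 5
= 211.50 J

211.50 J


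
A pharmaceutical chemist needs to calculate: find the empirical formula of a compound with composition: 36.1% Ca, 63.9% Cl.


Assume 100 g sample. Moles of each element:
  Ca: 36.1/40.08 = 0.901 mol
  Cl: 63.9/35.45 = 1.803 mol
Divide by smallest (0.901):
  Ca: 0.901/0.901 = 1.0
  Cl: 1.803/0.901 = 2.0
Empirical formula: CaCl2

CaCl2


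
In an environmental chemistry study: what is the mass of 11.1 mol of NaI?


M(NaI) = 149.89 g/mol
mass = n × M = 11.1 × 149.89 = 1663.78 g

1663.78 g


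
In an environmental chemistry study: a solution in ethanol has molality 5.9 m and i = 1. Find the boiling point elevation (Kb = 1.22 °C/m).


ΔTb = Kb × m × i
= 1.22 × 5.9 × 1
= 7.198 °C

7.198 °C


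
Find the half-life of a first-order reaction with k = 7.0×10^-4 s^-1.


t½ = ln2/k = 0.693147/(7.0×10^-4 s^-1)
= 990.2 s

990.2 s


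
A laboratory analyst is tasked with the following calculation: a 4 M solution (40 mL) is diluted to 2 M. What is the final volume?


C1V1 = C2V2
4 × 40 = 2 × V2
V2 = 160/2 = 80.0 mL

80.0 mL


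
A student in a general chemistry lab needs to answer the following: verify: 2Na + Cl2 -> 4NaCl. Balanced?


Equation: 2Na + Cl2 -> 4NaCl
Check atoms: Cl: 2≠4, Na: 2≠4
Not balanced

No, not balanced


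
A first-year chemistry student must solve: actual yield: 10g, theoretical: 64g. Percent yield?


% yield = actual/theoretical × 100
= 10/64 × 100
= 15.62%

15.62%


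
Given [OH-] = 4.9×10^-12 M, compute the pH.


pOH = -log10([OH-]) = -log10(4.9×10^-12)
= 12 - log10(4.9) = 11.31
pH = 14 - pOH = 14 - 11.31 = 2.69

2.69


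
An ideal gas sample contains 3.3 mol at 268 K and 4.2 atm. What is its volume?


PV = nRT  (R = 0.08206 L·atm/(mol·K))
V = nRT/P = 3.3×0.08206×268/4.2
= 17.279 L

17.279 L


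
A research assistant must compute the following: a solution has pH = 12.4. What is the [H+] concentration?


[H+] = 10^(-pH) = 10^(-12.4)
= 3.98×10^-13 M

3.98×10^-13 M


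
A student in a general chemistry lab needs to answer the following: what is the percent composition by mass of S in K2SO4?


M(K2SO4) = 2×39.1 + 1×32.07 + 4×16.0 = 174.27 g/mol
Mass of S = 1 × 32.07 = 32.07 g/mol
% S = 32.07/174.27 × 100 = 18.40%

18.40%


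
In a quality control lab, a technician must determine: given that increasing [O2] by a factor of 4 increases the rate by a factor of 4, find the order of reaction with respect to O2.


rate ∝ [O2]^n
4^n = 4 → n = 1
Order in O2: 1

1


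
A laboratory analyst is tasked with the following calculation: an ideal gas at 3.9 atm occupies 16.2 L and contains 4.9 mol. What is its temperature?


PV = nRT  (R = 0.08206 L·atm/(mol·K))
T = PV/(nR) = 3.9×16.2/(4.9×0.08206)
= 63.18/0.402094
= 157.13 K

157.13 K


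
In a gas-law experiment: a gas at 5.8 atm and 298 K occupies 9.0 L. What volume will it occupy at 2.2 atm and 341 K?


P1V1/T1 = P2V2/T2
V2 = P1V1T2/(T1P2)
= 5.8×9.0×341/(298×2.2)
= 27.151 L

27.151 L


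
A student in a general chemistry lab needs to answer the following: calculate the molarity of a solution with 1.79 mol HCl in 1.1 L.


M = n/V = 1.79/1.1 = 1.627 mol/L

1.627 M


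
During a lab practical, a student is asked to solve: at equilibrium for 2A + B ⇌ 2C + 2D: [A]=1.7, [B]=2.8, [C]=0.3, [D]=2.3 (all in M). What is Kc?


Kc = [C]^2[D]^2/([A]^2[B])
= (0.3^2 × 2.3^2)/(1.7^2 × 2.8^1)
= 0.4761/8.092
= 0.05884

0.05884


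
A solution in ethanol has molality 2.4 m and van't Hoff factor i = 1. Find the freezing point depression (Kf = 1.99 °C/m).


ΔTf = Kf × m × i
= 1.99 × 2.4 × 1
= 4.776 °C

4.776 °C


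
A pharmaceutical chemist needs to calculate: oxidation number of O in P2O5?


O is usually -2
Oxidation number: -2

-2


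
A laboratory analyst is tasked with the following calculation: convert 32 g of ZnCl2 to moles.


M(ZnCl2) = 136.28 g/mol
n = mass/M = 32/136.28 = 0.2348 mol

0.2348 mol


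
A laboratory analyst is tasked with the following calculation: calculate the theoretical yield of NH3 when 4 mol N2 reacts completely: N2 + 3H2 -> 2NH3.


Mole ratio NH3:N2 = 2:1
n(NH3) = 4 × 2/1 = 8.000 mol
mass = 8.000 × 17.03 = 136.24 g

136.24 g


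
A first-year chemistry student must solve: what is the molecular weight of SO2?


M(SO2) = 1×32.07 + 2×16.0
= 32.07 + 32.0
= 64.07 g/mol

64.07 g/mol


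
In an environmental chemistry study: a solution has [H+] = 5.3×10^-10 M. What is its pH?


pH = -log10([H+]) = -log10(5.3×10^-10)
= 10 - log10(5.3)
= 10 - 0.72
= 9.28

9.28


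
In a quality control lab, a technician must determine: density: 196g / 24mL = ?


ρ = mass/volume
= 196/24
= 8.167 g/mL

8.167 g/mL


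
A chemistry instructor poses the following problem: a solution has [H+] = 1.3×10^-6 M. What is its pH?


pH = -log10([H+]) = -log10(1.3×10^-6)
= 6 - log10(1.3)
= 6 - 0.11
= 5.89

5.89


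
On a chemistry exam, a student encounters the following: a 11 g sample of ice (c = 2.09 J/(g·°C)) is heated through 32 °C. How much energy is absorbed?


q = mcΔT = 11 × 2.09 × 32
= 735.68 J

735.68 J


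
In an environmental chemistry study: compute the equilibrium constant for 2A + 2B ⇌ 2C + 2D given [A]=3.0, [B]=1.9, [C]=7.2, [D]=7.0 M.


Kc = [C]^2[D]^2/([A]^2[B]^2)
= (7.2^2 × 7.0^2)/(3.0^2 × 1.9^2)
= 2540.16/32.49
= 78.18

78.18


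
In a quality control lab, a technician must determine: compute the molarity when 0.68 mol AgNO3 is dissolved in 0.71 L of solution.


M = n/V = 0.68/0.71 = 0.958 mol/L

0.958 M


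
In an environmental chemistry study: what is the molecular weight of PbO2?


M(PbO2) = 1×207.2 + 2×16.0
= 207.2 + 32.0
= 239.2 g/mol

239.2 g/mol


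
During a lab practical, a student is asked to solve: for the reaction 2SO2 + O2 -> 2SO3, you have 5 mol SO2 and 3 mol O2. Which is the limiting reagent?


Mole ratio available / coefficient:
  SO2: 5/2 = 2.500
  O2: 3/1 = 3.000
Smaller ratio is limiting.

SO2


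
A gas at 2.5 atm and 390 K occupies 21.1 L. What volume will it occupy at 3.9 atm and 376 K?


P1V1/T1 = P2V2/T2
V2 = P1V1T2/(T1P2)
= 2.5×21.1×376/(390×3.9)
= 13.04 L

13.04 L


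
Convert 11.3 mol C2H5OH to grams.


M(C2H5OH) = 46.07 g/mol
mass = n × M = 11.3 × 46.07 = 520.59 g

520.59 g


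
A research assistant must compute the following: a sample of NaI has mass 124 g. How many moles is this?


M(NaI) = 149.89 g/mol
n = mass/M = 124/149.89 = 0.8273 mol

0.8273 mol


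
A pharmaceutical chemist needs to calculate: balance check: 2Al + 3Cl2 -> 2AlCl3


Equation: 2Al + 3Cl2 -> 2AlCl3
Check atoms: Al: 2=2, Cl: 6=6
Balanced

Yes, balanced


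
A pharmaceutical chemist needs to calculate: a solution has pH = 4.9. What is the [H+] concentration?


[H+] = 10^(-pH) = 10^(-4.9)
= 1.26×10^-5 M

1.26×10^-5 M


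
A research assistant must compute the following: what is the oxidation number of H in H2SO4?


H is +1 with nonmetals
Oxidation number: +1

+1


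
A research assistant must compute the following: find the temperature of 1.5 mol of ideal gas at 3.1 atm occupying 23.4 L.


PV = nRT  (R = 0.08206 L·atm/(mol·K))
T = PV/(nR) = 3.1×23.4/(1.5×0.08206)
= 72.54/0.123090
= 589.32 K

589.32 K


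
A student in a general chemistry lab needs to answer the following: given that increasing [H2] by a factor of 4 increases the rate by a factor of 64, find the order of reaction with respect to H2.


rate ∝ [H2]^n
4^n = 64 → n = 3
Order in H2: 3

3


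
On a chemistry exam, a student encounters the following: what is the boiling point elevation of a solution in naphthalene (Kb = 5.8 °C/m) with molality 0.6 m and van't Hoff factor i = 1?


ΔTb = Kb × m × i
= 5.8 × 0.6 × 1
= 3.48 °C

3.48 °C


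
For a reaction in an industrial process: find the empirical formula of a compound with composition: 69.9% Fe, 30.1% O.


Assume 100 g sample. Moles of each element:
  Fe: 69.9/55.85 = 1.252 mol
  O: 30.1/16.0 = 1.881 mol
Divide by smallest (1.252):
  Fe: 1.252/1.252 = 1.0
  O: 1.881/1.252 = 1.5
Multiply all ratios by 2 to obtain whole numbers.
Empirical formula: Fe2O3

Fe2O3


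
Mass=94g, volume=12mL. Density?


ρ = mass/volume
= 94/12
= 7.833 g/mL

7.833 g/mL


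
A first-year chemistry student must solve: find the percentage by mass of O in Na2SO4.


M(Na2SO4) = 2×22.99 + 1×32.07 + 4×16.0 = 142.05 g/mol
Mass of O = 4 × 16.0 = 64.00 g/mol
% O = 64.00/142.05 × 100 = 45.05%

45.05%


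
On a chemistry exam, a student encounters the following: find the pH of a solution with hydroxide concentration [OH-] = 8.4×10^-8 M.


pOH = -log10([OH-]) = -log10(8.4×10^-8)
= 8 - log10(8.4) = 7.08
pH = 14 - pOH = 14 - 7.08 = 6.92

6.92


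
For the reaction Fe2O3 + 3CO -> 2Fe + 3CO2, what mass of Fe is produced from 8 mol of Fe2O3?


Mole ratio Fe:Fe2O3 = 2:1
n(Fe) = 8 × 2/1 = 16.000 mol
mass = 16.000 × 55.85 = 893.6 g

893.6 g


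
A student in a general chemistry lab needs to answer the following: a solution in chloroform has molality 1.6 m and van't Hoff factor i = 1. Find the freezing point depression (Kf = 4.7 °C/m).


ΔTf = Kf × m × i
= 4.7 × 1.6 × 1
= 7.52 °C

7.52 °C


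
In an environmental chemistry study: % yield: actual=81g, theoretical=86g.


% yield = actual/theoretical × 100
= 81/86 × 100
= 94.19%

94.19%


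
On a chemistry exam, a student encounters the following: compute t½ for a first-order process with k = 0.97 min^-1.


t½ = ln2/k = 0.693147/(0.97 min^-1)
= 0.7146 min

0.7146 min


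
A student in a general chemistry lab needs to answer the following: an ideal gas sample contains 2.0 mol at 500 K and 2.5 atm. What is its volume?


PV = nRT  (R = 0.08206 L·atm/(mol·K))
V = nRT/P = 2.0×0.08206×500/2.5
= 32.824 L

32.824 L


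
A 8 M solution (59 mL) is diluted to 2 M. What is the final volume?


C1V1 = C2V2
8 × 59 = 2 × V2
V2 = 472/2 = 236.0 mL

236.0 mL


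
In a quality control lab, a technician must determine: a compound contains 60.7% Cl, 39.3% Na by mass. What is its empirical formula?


Assume 100 g sample. Moles of each element:
  Cl: 60.7/35.45 = 1.712 mol
  Na: 39.3/22.99 = 1.709 mol
Divide by smallest (1.709):
  Cl: 1.712/1.709 = 1.0
  Na: 1.709/1.709 = 1.0
Empirical formula: NaCl

NaCl


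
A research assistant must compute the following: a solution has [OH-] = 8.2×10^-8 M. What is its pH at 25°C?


pOH = -log10([OH-]) = -log10(8.2×10^-8)
= 8 - log10(8.2) = 7.09
pH = 14 - pOH = 14 - 7.09 = 6.91

6.91


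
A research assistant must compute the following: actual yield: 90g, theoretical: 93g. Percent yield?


% yield = actual/theoretical × 100
= 90/93 × 100
= 96.77%

96.77%


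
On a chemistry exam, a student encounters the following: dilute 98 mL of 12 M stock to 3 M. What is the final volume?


C1V1 = C2V2
12 × 98 = 3 × V2
V2 = 1176/3 = 392.0 mL

392.0 mL


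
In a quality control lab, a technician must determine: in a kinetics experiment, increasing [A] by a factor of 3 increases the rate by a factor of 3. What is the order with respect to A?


rate ∝ [A]^n
3^n = 3 → n = 1
Order in A: 1

1


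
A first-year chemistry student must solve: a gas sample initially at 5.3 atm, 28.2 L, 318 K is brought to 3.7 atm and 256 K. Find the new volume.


P1V1/T1 = P2V2/T2
V2 = P1V1T2/(T1P2)
= 5.3×28.2×256/(318×3.7)
= 32.519 L

32.519 L


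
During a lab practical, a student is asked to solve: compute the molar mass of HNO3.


M(HNO3) = 1×1.008 + 1×14.01 + 3×16.0
= 1.01 + 14.01 + 48.0
= 63.02 g/mol

63.02 g/mol


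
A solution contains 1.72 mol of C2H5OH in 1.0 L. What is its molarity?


M = n/V = 1.72/1.0 = 1.720 mol/L

1.720 M


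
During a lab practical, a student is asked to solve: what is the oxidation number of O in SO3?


O is usually -2
Oxidation number: -2

-2


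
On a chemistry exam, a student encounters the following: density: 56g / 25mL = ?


ρ = mass/volume
= 56/25
= 2.24 g/mL

2.24 g/mL


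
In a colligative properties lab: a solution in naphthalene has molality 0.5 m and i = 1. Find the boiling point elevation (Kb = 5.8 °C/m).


ΔTb = Kb × m × i
= 5.8 × 0.5 × 1
= 2.9 °C

2.9 °C


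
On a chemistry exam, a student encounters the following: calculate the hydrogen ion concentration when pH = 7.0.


[H+] = 10^(-pH) = 10^(-7.0)
= 1.0×10^-7 M

1.0×10^-7 M


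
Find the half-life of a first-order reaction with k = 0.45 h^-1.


t½ = ln2/k = 0.693147/(0.45 h^-1)
= 1.540 h

1.540 h


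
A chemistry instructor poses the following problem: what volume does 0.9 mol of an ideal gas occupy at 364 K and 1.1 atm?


PV = nRT  (R = 0.08206 L·atm/(mol·K))
V = nRT/P = 0.9×0.08206×364/1.1
= 24.439 L

24.439 L


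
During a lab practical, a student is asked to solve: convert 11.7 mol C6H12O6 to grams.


M(C6H12O6) = 180.16 g/mol
mass = n × M = 11.7 × 180.16 = 2107.87 g

2107.87 g


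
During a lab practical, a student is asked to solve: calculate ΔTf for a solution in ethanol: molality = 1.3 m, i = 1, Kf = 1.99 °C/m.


ΔTf = Kf × m × i
= 1.99 × 1.3 × 1
= 2.587 °C

2.587 °C


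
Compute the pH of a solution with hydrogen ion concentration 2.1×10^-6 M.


pH = -log10([H+]) = -log10(2.1×10^-6)
= 6 - log10(2.1)
= 6 - 0.32
= 5.68

5.68


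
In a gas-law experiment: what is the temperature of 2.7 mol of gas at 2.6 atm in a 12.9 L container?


PV = nRT  (R = 0.08206 L·atm/(mol·K))
T = PV/(nR) = 2.6×12.9/(2.7×0.08206)
= 33.54/0.221562
= 151.38 K

151.38 K


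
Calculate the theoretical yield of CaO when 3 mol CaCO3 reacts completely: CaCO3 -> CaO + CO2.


Mole ratio CaO:CaCO3 = 1:1
n(CaO) = 3 × 1/1 = 3.000 mol
mass = 3.000 × 56.08 = 168.24 g

168.24 g


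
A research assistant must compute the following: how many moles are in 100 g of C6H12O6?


M(C6H12O6) = 180.16 g/mol
n = mass/M = 100/180.16 = 0.5551 mol

0.5551 mol


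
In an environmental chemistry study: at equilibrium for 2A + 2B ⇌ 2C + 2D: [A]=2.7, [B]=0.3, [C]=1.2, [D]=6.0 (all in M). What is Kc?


Kc = [C]^2[D]^2/([A]^2[B]^2)
= (1.2^2 × 6.0^2)/(2.7^2 × 0.3^2)
= 51.84/0.6561
= 79.01

79.01


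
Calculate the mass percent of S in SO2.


M(SO2) = 1×32.07 + 2×16.0 = 64.07 g/mol
Mass of S = 1 × 32.07 = 32.07 g/mol
% S = 32.07/64.07 × 100 = 50.05%

50.05%


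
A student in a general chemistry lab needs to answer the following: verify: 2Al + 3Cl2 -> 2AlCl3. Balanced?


Equation: 2Al + 3Cl2 -> 2AlCl3
Check atoms: Al: 2=2, Cl: 6=6
Balanced

Yes, balanced


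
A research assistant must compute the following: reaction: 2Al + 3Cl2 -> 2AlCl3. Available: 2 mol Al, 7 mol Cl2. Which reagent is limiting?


Mole ratio available / coefficient:
  Al: 2/2 = 1.000
  Cl2: 7/3 = 2.333
Smaller ratio is limiting.

Al


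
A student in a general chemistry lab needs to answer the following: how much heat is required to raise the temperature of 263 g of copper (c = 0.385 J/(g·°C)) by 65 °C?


q = mcΔT = 263 × 0.385 × 65
= 6581.58 J

6581.58 J


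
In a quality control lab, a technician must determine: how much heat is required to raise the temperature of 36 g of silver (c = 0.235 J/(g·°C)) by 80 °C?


q = mcΔT = 36 × 0.235 × 80
= 676.80 J

676.80 J


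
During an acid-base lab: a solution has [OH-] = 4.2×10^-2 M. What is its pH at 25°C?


pOH = -log10([OH-]) = -log10(4.2×10^-2)
= 2 - log10(4.2) = 1.38
pH = 14 - pOH = 14 - 1.38 = 12.62

12.62


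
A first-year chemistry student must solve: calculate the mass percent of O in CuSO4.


M(CuSO4) = 1×63.55 + 1×32.07 + 4×16.0 = 159.62 g/mol
Mass of O = 4 × 16.0 = 64.00 g/mol
% O = 64.00/159.62 × 100 = 40.10%

40.10%


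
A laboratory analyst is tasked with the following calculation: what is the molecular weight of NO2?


M(NO2) = 1×14.01 + 2×16.0
= 14.01 + 32.0
= 46.01 g/mol

46.01 g/mol


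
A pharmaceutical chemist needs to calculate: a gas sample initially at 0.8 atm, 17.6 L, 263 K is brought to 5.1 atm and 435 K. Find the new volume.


P1V1/T1 = P2V2/T2
V2 = P1V1T2/(T1P2)
= 0.8×17.6×435/(263×5.1)
= 4.566 L

4.566 L


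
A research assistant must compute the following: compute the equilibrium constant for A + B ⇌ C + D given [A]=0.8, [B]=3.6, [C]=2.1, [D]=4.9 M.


Kc = [C][D]/([A][B])
= (2.1^1 × 4.9^1)/(0.8^1 × 3.6^1)
= 10.29/2.88
= 3.573

3.573


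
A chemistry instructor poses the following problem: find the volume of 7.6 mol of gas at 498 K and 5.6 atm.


PV = nRT  (R = 0.08206 L·atm/(mol·K))
V = nRT/P = 7.6×0.08206×498/5.6
= 55.461 L

55.461 L


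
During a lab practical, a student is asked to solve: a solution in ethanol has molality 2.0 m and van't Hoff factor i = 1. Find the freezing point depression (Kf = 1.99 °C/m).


ΔTf = Kf × m × i
= 1.99 × 2.0 × 1
= 3.98 °C

3.98 °C


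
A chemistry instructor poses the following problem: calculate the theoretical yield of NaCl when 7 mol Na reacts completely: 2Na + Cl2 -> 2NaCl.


Mole ratio NaCl:Na = 2:2
n(NaCl) = 7 × 2/2 = 7.000 mol
mass = 7.000 × 58.44 = 409.08 g

409.08 g


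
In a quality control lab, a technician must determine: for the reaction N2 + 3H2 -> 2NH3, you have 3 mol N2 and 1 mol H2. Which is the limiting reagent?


Mole ratio available / coefficient:
  N2: 3/1 = 3.000
  H2: 1/3 = 0.333
Smaller ratio is limiting.

H2


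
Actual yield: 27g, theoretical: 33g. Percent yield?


% yield = actual/theoretical × 100
= 27/33 × 100
= 81.82%

81.82%


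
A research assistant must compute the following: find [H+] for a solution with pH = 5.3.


[H+] = 10^(-pH) = 10^(-5.3)
= 5.01×10^-6 M

5.01×10^-6 M


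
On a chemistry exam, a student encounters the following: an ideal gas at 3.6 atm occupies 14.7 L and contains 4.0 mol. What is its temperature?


PV = nRT  (R = 0.08206 L·atm/(mol·K))
T = PV/(nR) = 3.6×14.7/(4.0×0.08206)
= 52.92/0.328240
= 161.22 K

161.22 K


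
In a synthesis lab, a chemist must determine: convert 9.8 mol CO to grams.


M(CO) = 28.01 g/mol
mass = n × M = 9.8 × 28.01 = 274.50 g

274.50 g


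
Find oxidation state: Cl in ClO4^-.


x + 4(-2) = -1, so x = +7
Oxidation number: +7

+7


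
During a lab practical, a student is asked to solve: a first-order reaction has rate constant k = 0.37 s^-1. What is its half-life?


t½ = ln2/k = 0.693147/(0.37 s^-1)
= 1.873 s

1.873 s


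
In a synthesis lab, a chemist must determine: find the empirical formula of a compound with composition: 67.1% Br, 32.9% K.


Assume 100 g sample. Moles of each element:
  Br: 67.1/79.9 = 0.84 mol
  K: 32.9/39.1 = 0.841 mol
Divide by smallest (0.84):
  Br: 0.84/0.84 = 1.0
  K: 0.841/0.84 = 1.0
Empirical formula: KBr

KBr


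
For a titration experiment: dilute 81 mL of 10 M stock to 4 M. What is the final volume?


C1V1 = C2V2
10 × 81 = 4 × V2
V2 = 810/4 = 202.5 mL

202.5 mL


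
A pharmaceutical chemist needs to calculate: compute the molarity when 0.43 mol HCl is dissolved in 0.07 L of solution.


M = n/V = 0.43/0.07 = 6.143 mol/L

6.143 M


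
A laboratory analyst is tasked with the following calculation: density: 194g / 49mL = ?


ρ = mass/volume
= 194/49
= 3.959 g/mL

3.959 g/mL
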